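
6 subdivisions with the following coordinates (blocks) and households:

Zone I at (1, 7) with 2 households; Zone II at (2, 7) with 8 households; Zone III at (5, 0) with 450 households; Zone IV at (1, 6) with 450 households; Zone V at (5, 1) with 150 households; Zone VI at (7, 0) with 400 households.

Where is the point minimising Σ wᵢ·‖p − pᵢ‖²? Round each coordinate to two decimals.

(4.29, 2.00)

The minimiser of Σwᵢ‖p−pᵢ‖² is the weighted centroid p* = (Σwᵢpᵢ)/(Σwᵢ).
Σwᵢ = 1460.
Σwᵢxᵢ = 2·1 + 8·2 + 450·5 + 450·1 + 150·5 + 400·7 = 6268.
Σwᵢyᵢ = 2·7 + 8·7 + 450·0 + 450·6 + 150·1 + 400·0 = 2920.
x* = 6268/1460 = 4.29, y* = 2920/1460 = 2.00.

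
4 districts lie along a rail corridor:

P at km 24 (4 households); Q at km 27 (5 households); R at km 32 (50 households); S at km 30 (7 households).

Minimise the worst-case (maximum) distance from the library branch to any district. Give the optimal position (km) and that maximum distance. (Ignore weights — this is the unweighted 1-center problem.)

The 1-center on a line is the midpoint of the two extreme points: leftmost at 24, rightmost at 32.
Optimal location = (24 + 32)/2 = 28; maximum distance = (32 − 24)/2 = 4.

location 28, max distance 4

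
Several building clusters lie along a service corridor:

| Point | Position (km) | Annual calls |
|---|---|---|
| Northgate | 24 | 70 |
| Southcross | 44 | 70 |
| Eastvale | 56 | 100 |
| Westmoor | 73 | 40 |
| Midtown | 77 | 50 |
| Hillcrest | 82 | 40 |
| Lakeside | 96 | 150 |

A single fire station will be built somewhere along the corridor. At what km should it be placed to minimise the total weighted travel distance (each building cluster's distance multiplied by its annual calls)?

x = 73

For a sum of weighted absolute distances on a line, the optimum is the weighted median (not the mean). Total weight W = 520; half-weight = 260.
Sort by position and accumulate weight:
  km 24 (Northgate, w=70) → cum 70
  km 44 (Southcross, w=70) → cum 140
  km 56 (Eastvale, w=100) → cum 240
  km 73 (Westmoor, w=40) → cum 280  ≥ 260 → median here
  km 77 (Midtown, w=50) → cum 330
  km 82 (Hillcrest, w=40) → cum 370
  km 96 (Lakeside, w=150) → cum 520
Optimal location: km 73.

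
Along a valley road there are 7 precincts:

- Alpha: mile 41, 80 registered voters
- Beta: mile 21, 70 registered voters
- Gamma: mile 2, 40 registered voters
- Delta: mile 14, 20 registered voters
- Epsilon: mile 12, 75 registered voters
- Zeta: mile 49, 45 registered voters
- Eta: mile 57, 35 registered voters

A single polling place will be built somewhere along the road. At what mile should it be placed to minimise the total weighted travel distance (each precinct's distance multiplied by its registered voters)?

For a sum of weighted absolute distances on a line, the optimum is the weighted median (not the mean). Total weight W = 365; half-weight = 182.5.
Sort by position and accumulate weight:
  mile 2 (Gamma, w=40) → cum 40
  mile 12 (Epsilon, w=75) → cum 115
  mile 14 (Delta, w=20) → cum 135
  mile 21 (Beta, w=70) → cum 205  ≥ 182.5 → median here
  mile 41 (Alpha, w=80) → cum 285
  mile 49 (Zeta, w=45) → cum 330
  mile 57 (Eta, w=35) → cum 365
Optimal location: mile 21.

x = 21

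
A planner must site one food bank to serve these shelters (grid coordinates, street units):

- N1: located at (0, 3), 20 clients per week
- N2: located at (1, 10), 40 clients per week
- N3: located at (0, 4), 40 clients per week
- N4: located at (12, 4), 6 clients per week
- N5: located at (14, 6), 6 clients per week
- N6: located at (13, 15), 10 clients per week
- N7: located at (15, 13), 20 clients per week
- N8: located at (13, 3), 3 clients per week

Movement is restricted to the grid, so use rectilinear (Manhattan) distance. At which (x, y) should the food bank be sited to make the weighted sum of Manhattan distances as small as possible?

(1, 6)

Manhattan distance separates: Σwᵢ(|x−xᵢ|+|y−yᵢ|) = Σwᵢ|x−xᵢ| + Σwᵢ|y−yᵢ|, so x and y are optimised independently as 1-D weighted medians.
Total weight W = 145; half = 72.5.
x-coordinate, sorted with cumulative weight:
  x=0 (N1, w=20) cum 20
  x=0 (N3, w=40) cum 60
  x=1 (N2, w=40) cum 100  ← median
  x=12 (N4, w=6) cum 106
  x=13 (N6, w=10) cum 116
  x=13 (N8, w=3) cum 119
  x=14 (N5, w=6) cum 125
  x=15 (N7, w=20) cum 145
⇒ x* = 1
y-coordinate, sorted with cumulative weight:
  y=3 (N1, w=20) cum 20
  y=3 (N8, w=3) cum 23
  y=4 (N3, w=40) cum 63
  y=4 (N4, w=6) cum 69
  y=6 (N5, w=6) cum 75  ← median
  y=10 (N2, w=40) cum 115
  y=13 (N7, w=20) cum 135
  y=15 (N6, w=10) cum 145
⇒ y* = 6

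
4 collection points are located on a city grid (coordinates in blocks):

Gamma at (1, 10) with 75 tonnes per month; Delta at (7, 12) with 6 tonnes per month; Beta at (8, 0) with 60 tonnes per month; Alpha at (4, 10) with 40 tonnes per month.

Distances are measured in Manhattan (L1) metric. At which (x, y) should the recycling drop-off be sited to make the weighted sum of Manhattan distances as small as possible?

(4, 10)

Manhattan distance separates: Σwᵢ(|x−xᵢ|+|y−yᵢ|) = Σwᵢ|x−xᵢ| + Σwᵢ|y−yᵢ|, so x and y are optimised independently as 1-D weighted medians.
Total weight W = 181; half = 90.5.
x-coordinate, sorted with cumulative weight:
  x=1 (Gamma, w=75) cum 75
  x=4 (Alpha, w=40) cum 115  ← median
  x=7 (Delta, w=6) cum 121
  x=8 (Beta, w=60) cum 181
⇒ x* = 4
y-coordinate, sorted with cumulative weight:
  y=0 (Beta, w=60) cum 60
  y=10 (Gamma, w=75) cum 135  ← median
  y=10 (Alpha, w=40) cum 175
  y=12 (Delta, w=6) cum 181
⇒ y* = 10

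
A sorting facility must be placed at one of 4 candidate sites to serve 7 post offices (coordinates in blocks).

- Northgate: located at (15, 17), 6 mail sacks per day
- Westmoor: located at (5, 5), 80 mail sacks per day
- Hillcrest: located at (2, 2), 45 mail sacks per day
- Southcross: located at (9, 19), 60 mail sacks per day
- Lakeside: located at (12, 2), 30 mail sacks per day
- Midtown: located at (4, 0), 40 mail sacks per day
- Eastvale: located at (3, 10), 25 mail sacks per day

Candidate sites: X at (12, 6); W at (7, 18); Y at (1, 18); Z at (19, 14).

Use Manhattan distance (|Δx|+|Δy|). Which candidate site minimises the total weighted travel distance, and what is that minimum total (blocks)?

X, total 3319 blocks

Total weighted distance at each candidate:
  X (12, 6): total = 3319
  W (7, 18): total = 4149
  Y (1, 18): total = 4655
  Z (19, 14): total = 6317
Minimum is at X with total 3319 blocks.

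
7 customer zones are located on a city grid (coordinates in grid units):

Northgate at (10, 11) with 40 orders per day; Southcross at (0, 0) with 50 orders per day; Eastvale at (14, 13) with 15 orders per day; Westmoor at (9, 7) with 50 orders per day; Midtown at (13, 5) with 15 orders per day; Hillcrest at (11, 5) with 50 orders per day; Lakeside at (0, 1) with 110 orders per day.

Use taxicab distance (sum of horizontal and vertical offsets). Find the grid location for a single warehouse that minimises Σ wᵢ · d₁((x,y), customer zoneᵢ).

(9, 5)

Manhattan distance separates: Σwᵢ(|x−xᵢ|+|y−yᵢ|) = Σwᵢ|x−xᵢ| + Σwᵢ|y−yᵢ|, so x and y are optimised independently as 1-D weighted medians.
Total weight W = 330; half = 165.
x-coordinate, sorted with cumulative weight:
  x=0 (Southcross, w=50) cum 50
  x=0 (Lakeside, w=110) cum 160
  x=9 (Westmoor, w=50) cum 210  ← median
  x=10 (Northgate, w=40) cum 250
  x=11 (Hillcrest, w=50) cum 300
  x=13 (Midtown, w=15) cum 315
  x=14 (Eastvale, w=15) cum 330
⇒ x* = 9
y-coordinate, sorted with cumulative weight:
  y=0 (Southcross, w=50) cum 50
  y=1 (Lakeside, w=110) cum 160
  y=5 (Midtown, w=15) cum 175  ← median
  y=5 (Hillcrest, w=50) cum 225
  y=7 (Westmoor, w=50) cum 275
  y=11 (Northgate, w=40) cum 315
  y=13 (Eastvale, w=15) cum 330
⇒ y* = 5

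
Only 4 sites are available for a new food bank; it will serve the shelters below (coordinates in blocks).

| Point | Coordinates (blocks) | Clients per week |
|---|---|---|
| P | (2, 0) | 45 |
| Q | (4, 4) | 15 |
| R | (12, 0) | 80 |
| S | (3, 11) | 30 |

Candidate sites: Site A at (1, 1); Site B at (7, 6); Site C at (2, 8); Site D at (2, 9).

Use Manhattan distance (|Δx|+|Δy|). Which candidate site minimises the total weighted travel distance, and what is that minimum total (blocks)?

Total weighted distance at each candidate:
  Site A (1, 1): total = 1500
  Site B (7, 6): total = 1720
  Site C (2, 8): total = 2010
  Site D (2, 9): total = 2120
Minimum is at Site A with total 1500 blocks.

Site A, total 1500 blocks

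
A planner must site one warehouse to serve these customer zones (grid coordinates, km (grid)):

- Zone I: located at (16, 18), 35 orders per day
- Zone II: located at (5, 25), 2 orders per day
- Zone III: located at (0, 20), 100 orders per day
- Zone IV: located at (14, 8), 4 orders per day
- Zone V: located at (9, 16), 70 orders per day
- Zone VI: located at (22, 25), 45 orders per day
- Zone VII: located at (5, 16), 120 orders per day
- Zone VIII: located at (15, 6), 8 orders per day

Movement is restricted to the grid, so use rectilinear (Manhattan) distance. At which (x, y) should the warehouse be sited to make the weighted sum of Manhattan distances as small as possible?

(5, 16)

Manhattan distance separates: Σwᵢ(|x−xᵢ|+|y−yᵢ|) = Σwᵢ|x−xᵢ| + Σwᵢ|y−yᵢ|, so x and y are optimised independently as 1-D weighted medians.
Total weight W = 384; half = 192.
x-coordinate, sorted with cumulative weight:
  x=0 (Zone III, w=100) cum 100
  x=5 (Zone II, w=2) cum 102
  x=5 (Zone VII, w=120) cum 222  ← median
  x=9 (Zone V, w=70) cum 292
  x=14 (Zone IV, w=4) cum 296
  x=15 (Zone VIII, w=8) cum 304
  x=16 (Zone I, w=35) cum 339
  x=22 (Zone VI, w=45) cum 384
⇒ x* = 5
y-coordinate, sorted with cumulative weight:
  y=6 (Zone VIII, w=8) cum 8
  y=8 (Zone IV, w=4) cum 12
  y=16 (Zone V, w=70) cum 82
  y=16 (Zone VII, w=120) cum 202  ← median
  y=18 (Zone I, w=35) cum 237
  y=20 (Zone III, w=100) cum 337
  y=25 (Zone II, w=2) cum 339
  y=25 (Zone VI, w=45) cum 384
⇒ y* = 16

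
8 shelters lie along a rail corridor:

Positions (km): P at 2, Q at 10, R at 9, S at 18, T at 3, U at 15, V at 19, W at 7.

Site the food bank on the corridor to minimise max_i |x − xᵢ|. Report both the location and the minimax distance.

location 10.5, max distance 8.5

The 1-center on a line is the midpoint of the two extreme points: leftmost at 2, rightmost at 19.
Optimal location = (2 + 19)/2 = 10.5; maximum distance = (19 − 2)/2 = 8.5.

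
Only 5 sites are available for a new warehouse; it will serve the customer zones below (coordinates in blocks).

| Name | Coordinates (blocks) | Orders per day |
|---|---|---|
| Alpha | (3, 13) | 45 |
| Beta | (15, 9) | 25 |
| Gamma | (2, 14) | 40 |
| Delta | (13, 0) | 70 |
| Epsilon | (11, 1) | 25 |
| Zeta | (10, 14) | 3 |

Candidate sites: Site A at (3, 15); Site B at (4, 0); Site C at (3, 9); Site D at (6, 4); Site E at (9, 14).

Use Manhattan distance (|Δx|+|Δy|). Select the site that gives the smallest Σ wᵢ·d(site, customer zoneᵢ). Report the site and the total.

Total weighted distance at each candidate:
  Site A (3, 15): total = 2944
  Site B (4, 0): total = 2660
  Site C (3, 9): total = 2486
  Site D (6, 4): total = 2462
  Site E (9, 14): total = 2508
Minimum is at Site D with total 2462 blocks.

Site D, total 2462 blocks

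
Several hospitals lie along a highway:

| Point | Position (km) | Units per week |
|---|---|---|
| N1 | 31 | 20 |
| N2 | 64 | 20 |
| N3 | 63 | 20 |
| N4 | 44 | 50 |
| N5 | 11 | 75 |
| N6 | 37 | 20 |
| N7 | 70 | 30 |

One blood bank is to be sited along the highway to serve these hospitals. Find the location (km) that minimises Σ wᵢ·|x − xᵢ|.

For a sum of weighted absolute distances on a line, the optimum is the weighted median (not the mean). Total weight W = 235; half-weight = 117.5.
Sort by position and accumulate weight:
  km 11 (N5, w=75) → cum 75
  km 31 (N1, w=20) → cum 95
  km 37 (N6, w=20) → cum 115
  km 44 (N4, w=50) → cum 165  ≥ 117.5 → median here
  km 63 (N3, w=20) → cum 185
  km 64 (N2, w=20) → cum 205
  km 70 (N7, w=30) → cum 235
Optimal location: km 44.

x = 44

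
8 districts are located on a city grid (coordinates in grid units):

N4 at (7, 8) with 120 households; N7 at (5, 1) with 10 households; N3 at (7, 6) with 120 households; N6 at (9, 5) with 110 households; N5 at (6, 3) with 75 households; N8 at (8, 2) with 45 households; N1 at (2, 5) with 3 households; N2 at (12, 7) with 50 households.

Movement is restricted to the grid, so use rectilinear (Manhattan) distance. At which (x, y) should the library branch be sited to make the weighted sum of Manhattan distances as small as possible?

Manhattan distance separates: Σwᵢ(|x−xᵢ|+|y−yᵢ|) = Σwᵢ|x−xᵢ| + Σwᵢ|y−yᵢ|, so x and y are optimised independently as 1-D weighted medians.
Total weight W = 533; half = 266.5.
x-coordinate, sorted with cumulative weight:
  x=2 (N1, w=3) cum 3
  x=5 (N7, w=10) cum 13
  x=6 (N5, w=75) cum 88
  x=7 (N4, w=120) cum 208
  x=7 (N3, w=120) cum 328  ← median
  x=8 (N8, w=45) cum 373
  x=9 (N6, w=110) cum 483
  x=12 (N2, w=50) cum 533
⇒ x* = 7
y-coordinate, sorted with cumulative weight:
  y=1 (N7, w=10) cum 10
  y=2 (N8, w=45) cum 55
  y=3 (N5, w=75) cum 130
  y=5 (N6, w=110) cum 240
  y=5 (N1, w=3) cum 243
  y=6 (N3, w=120) cum 363  ← median
  y=7 (N2, w=50) cum 413
  y=8 (N4, w=120) cum 533
⇒ y* = 6

(7, 6)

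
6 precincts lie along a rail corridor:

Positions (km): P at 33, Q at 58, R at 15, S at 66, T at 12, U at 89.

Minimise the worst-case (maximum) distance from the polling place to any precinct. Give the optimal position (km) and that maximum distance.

The 1-center on a line is the midpoint of the two extreme points: leftmost at 12, rightmost at 89.
Optimal location = (12 + 89)/2 = 50.5; maximum distance = (89 − 12)/2 = 38.5.

location 50.5, max distance 38.5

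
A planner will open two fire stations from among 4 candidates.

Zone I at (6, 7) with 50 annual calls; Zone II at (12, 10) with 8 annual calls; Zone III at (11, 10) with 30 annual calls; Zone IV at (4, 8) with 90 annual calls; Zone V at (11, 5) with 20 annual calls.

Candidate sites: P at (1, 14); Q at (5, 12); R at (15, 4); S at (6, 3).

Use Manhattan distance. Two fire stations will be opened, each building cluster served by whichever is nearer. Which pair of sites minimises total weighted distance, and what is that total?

{Q, S}, total 1102

Evaluate every pair (each demand assigned to the nearer of the two):
  {Q, S}: total = 1102
  {Q, R}: total = 1162
  {R, S}: total = 1302
  {P, Q}: total = 1322
  {P, S}: total = 1434
  {P, R}: total = 1882
Best pair: {Q, S} with total 1102.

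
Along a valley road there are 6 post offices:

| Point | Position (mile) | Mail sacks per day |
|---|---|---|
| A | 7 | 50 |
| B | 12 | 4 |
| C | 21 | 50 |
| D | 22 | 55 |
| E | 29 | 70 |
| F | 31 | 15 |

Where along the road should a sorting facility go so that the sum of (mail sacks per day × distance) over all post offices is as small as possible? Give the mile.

For a sum of weighted absolute distances on a line, the optimum is the weighted median (not the mean). Total weight W = 244; half-weight = 122.
Sort by position and accumulate weight:
  mile 7 (A, w=50) → cum 50
  mile 12 (B, w=4) → cum 54
  mile 21 (C, w=50) → cum 104
  mile 22 (D, w=55) → cum 159  ≥ 122 → median here
  mile 29 (E, w=70) → cum 229
  mile 31 (F, w=15) → cum 244
Optimal location: mile 22.

x = 22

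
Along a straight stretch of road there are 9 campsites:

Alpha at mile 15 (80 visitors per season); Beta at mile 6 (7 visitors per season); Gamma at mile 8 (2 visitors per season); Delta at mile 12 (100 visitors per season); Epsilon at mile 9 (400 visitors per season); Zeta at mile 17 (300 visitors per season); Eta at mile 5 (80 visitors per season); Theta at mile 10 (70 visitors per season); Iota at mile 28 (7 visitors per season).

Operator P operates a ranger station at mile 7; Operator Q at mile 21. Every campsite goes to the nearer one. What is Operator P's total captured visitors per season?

659

The indifferent point is the midpoint (7+21)/2 = 14; campsites left of it (closer to Operator P at 7) go to Operator P, those right go to Operator Q.
  Eta at 5 (w=80) → Operator P
  Beta at 6 (w=7) → Operator P
  Gamma at 8 (w=2) → Operator P
  Epsilon at 9 (w=400) → Operator P
  Theta at 10 (w=70) → Operator P
  Delta at 12 (w=100) → Operator P
  Alpha at 15 (w=80) → Operator Q
  Zeta at 17 (w=300) → Operator Q
  Iota at 28 (w=7) → Operator Q
Operator P captures 659; Operator Q captures 387.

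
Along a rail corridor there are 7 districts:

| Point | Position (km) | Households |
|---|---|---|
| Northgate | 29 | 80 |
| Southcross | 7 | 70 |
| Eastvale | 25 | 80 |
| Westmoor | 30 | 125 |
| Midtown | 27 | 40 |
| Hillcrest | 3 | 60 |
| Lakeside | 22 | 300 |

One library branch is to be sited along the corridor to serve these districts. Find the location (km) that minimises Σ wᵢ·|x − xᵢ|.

For a sum of weighted absolute distances on a line, the optimum is the weighted median (not the mean). Total weight W = 755; half-weight = 377.5.
Sort by position and accumulate weight:
  km 3 (Hillcrest, w=60) → cum 60
  km 7 (Southcross, w=70) → cum 130
  km 22 (Lakeside, w=300) → cum 430  ≥ 377.5 → median here
  km 25 (Eastvale, w=80) → cum 510
  km 27 (Midtown, w=40) → cum 550
  km 29 (Northgate, w=80) → cum 630
  km 30 (Westmoor, w=125) → cum 755
Optimal location: km 22.

x = 22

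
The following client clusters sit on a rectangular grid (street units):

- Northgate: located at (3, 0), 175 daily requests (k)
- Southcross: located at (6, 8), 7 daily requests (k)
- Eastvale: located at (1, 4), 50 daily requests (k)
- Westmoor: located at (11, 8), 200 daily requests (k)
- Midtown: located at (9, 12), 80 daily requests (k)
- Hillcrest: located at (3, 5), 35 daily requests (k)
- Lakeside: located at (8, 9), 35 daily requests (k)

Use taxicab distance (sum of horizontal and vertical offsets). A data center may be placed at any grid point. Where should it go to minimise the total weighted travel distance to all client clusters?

Manhattan distance separates: Σwᵢ(|x−xᵢ|+|y−yᵢ|) = Σwᵢ|x−xᵢ| + Σwᵢ|y−yᵢ|, so x and y are optimised independently as 1-D weighted medians.
Total weight W = 582; half = 291.
x-coordinate, sorted with cumulative weight:
  x=1 (Eastvale, w=50) cum 50
  x=3 (Northgate, w=175) cum 225
  x=3 (Hillcrest, w=35) cum 260
  x=6 (Southcross, w=7) cum 267
  x=8 (Lakeside, w=35) cum 302  ← median
  x=9 (Midtown, w=80) cum 382
  x=11 (Westmoor, w=200) cum 582
⇒ x* = 8
y-coordinate, sorted with cumulative weight:
  y=0 (Northgate, w=175) cum 175
  y=4 (Eastvale, w=50) cum 225
  y=5 (Hillcrest, w=35) cum 260
  y=8 (Southcross, w=7) cum 267
  y=8 (Westmoor, w=200) cum 467  ← median
  y=9 (Lakeside, w=35) cum 502
  y=12 (Midtown, w=80) cum 582
⇒ y* = 8

(8, 8)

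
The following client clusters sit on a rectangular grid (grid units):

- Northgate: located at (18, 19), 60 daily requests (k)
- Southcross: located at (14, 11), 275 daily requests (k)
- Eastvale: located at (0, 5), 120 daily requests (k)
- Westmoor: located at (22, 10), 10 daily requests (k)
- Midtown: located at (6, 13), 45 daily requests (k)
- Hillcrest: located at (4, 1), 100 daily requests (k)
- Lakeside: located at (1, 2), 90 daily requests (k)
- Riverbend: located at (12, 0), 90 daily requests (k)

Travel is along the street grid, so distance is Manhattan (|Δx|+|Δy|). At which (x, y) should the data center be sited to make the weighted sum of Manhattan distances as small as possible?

Manhattan distance separates: Σwᵢ(|x−xᵢ|+|y−yᵢ|) = Σwᵢ|x−xᵢ| + Σwᵢ|y−yᵢ|, so x and y are optimised independently as 1-D weighted medians.
Total weight W = 790; half = 395.
x-coordinate, sorted with cumulative weight:
  x=0 (Eastvale, w=120) cum 120
  x=1 (Lakeside, w=90) cum 210
  x=4 (Hillcrest, w=100) cum 310
  x=6 (Midtown, w=45) cum 355
  x=12 (Riverbend, w=90) cum 445  ← median
  x=14 (Southcross, w=275) cum 720
  x=18 (Northgate, w=60) cum 780
  x=22 (Westmoor, w=10) cum 790
⇒ x* = 12
y-coordinate, sorted with cumulative weight:
  y=0 (Riverbend, w=90) cum 90
  y=1 (Hillcrest, w=100) cum 190
  y=2 (Lakeside, w=90) cum 280
  y=5 (Eastvale, w=120) cum 400  ← median
  y=10 (Westmoor, w=10) cum 410
  y=11 (Southcross, w=275) cum 685
  y=13 (Midtown, w=45) cum 730
  y=19 (Northgate, w=60) cum 790
⇒ y* = 5

(12, 5)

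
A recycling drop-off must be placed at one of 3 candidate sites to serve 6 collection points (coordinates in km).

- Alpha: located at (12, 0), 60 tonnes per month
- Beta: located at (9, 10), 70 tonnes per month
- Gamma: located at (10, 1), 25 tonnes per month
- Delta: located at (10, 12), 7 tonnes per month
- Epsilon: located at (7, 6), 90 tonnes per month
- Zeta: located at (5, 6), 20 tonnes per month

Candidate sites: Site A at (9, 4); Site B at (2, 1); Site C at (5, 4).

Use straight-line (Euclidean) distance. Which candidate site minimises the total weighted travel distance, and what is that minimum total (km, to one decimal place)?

Total weighted distance at each candidate:
  Site A (9, 4): total = 1199.5
  Site B (2, 1): total = 2449.3
  Site C (5, 4): total = 1494.9
Minimum is at Site A with total 1199.5 km.

Site A, total 1199.5 km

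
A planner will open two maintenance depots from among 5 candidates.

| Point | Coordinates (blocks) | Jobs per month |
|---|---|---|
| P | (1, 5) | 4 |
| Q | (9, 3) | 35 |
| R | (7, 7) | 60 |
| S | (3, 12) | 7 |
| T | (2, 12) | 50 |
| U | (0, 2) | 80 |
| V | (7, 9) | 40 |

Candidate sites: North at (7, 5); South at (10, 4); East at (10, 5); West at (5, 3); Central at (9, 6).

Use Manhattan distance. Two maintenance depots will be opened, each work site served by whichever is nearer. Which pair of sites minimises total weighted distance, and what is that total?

{North, West}, total 1601

Evaluate every pair (each demand assigned to the nearer of the two):
  {North, West}: total = 1601
  {West, Central}: total = 1666
  {North, South}: total = 1851
  {East, West}: total = 1866
  {North, East}: total = 1886
  {North, Central}: total = 1886
  {South, West}: total = 1931
  {South, Central}: total = 2180
  {East, Central}: total = 2295
  {South, East}: total = 2494
Best pair: {North, West} with total 1601.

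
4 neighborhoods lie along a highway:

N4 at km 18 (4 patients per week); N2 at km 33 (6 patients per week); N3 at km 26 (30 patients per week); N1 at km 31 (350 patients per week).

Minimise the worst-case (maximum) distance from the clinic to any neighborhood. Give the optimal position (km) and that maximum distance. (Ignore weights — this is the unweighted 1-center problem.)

The 1-center on a line is the midpoint of the two extreme points: leftmost at 18, rightmost at 33.
Optimal location = (18 + 33)/2 = 25.5; maximum distance = (33 − 18)/2 = 7.5.

location 25.5, max distance 7.5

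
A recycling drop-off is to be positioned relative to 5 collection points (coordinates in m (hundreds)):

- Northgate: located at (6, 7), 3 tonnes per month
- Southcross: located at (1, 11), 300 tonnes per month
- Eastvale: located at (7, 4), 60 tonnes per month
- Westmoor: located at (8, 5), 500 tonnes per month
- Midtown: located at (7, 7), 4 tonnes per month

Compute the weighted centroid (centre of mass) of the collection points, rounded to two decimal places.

(5.50, 7.02)

The minimiser of Σwᵢ‖p−pᵢ‖² is the weighted centroid p* = (Σwᵢpᵢ)/(Σwᵢ).
Σwᵢ = 867.
Σwᵢxᵢ = 3·6 + 300·1 + 60·7 + 500·8 + 4·7 = 4766.
Σwᵢyᵢ = 3·7 + 300·11 + 60·4 + 500·5 + 4·7 = 6089.
x* = 4766/867 = 5.50, y* = 6089/867 = 7.02.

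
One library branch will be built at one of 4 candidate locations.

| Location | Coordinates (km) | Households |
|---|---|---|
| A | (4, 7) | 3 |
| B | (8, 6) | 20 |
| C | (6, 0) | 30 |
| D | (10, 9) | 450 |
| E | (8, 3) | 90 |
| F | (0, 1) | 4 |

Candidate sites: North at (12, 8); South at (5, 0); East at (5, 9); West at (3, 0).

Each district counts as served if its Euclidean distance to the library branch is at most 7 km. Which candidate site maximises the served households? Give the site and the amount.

Coverage radius r = 7 km; a point is covered iff (Δx)²+(Δy)² ≤ 7² = 49.
  North (12, 8): covers {B, D, E} → 560
  South (5, 0): covers {B, C, E, F} → 144
  East (5, 9): covers {A, B, D, E} → 563
  West (3, 0): covers {C, E, F} → 124
Maximum coverage at East: 563 households.

East, covering 563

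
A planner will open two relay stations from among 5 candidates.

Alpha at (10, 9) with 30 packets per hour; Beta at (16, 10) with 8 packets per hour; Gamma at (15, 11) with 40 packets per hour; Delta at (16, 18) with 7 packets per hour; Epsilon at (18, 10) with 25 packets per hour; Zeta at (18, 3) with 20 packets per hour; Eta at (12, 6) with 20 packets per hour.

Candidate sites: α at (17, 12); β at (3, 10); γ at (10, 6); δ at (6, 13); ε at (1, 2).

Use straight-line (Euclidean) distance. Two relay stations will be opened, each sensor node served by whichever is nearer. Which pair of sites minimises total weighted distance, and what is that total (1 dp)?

Evaluate every pair (each demand assigned to the nearer of the two):
  {α, γ}: total = 506.7
  {α, δ}: total = 712.8
  {α, β}: total = 755.3
  {α, ε}: total = 771.6
  {γ, δ}: total = 943.3
  {β, γ}: total = 958.9
  {γ, ε}: total = 958.9
  {β, δ}: total = 1506.3
  {δ, ε}: total = 1506.3
  {β, ε}: total = 1807.7
Best pair: {α, γ} with total 506.7.

{α, γ}, total 506.7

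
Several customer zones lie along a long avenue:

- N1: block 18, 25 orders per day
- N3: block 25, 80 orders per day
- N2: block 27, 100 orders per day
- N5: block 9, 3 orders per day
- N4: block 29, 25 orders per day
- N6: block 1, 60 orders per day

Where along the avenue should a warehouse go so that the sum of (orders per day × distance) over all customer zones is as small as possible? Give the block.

x = 25

For a sum of weighted absolute distances on a line, the optimum is the weighted median (not the mean). Total weight W = 293; half-weight = 146.5.
Sort by position and accumulate weight:
  block 1 (N6, w=60) → cum 60
  block 9 (N5, w=3) → cum 63
  block 18 (N1, w=25) → cum 88
  block 25 (N3, w=80) → cum 168  ≥ 146.5 → median here
  block 27 (N2, w=100) → cum 268
  block 29 (N4, w=25) → cum 293
Optimal location: block 25.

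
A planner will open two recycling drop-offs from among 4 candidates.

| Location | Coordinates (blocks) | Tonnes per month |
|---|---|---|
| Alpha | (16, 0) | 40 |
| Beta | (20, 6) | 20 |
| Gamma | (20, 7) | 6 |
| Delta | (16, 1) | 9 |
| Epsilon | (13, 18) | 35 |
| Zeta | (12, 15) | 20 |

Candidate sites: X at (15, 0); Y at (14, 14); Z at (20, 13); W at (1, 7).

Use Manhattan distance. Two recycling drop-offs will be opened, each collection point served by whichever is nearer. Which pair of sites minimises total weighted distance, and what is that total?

{X, Y}, total 585

Evaluate every pair (each demand assigned to the nearer of the two):
  {X, Y}: total = 585
  {X, Z}: total = 854
  {Y, Z}: total = 1186
  {Y, W}: total = 1368
  {X, W}: total = 1410
  {Z, W}: total = 1620
Best pair: {X, Y} with total 585.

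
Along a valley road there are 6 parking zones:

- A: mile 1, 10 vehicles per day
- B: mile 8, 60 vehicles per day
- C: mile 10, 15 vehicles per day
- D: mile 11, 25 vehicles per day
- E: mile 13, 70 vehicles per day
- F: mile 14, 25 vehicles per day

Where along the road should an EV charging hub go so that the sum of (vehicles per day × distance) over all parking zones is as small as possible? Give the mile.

x = 11

For a sum of weighted absolute distances on a line, the optimum is the weighted median (not the mean). Total weight W = 205; half-weight = 102.5.
Sort by position and accumulate weight:
  mile 1 (A, w=10) → cum 10
  mile 8 (B, w=60) → cum 70
  mile 10 (C, w=15) → cum 85
  mile 11 (D, w=25) → cum 110  ≥ 102.5 → median here
  mile 13 (E, w=70) → cum 180
  mile 14 (F, w=25) → cum 205
Optimal location: mile 11.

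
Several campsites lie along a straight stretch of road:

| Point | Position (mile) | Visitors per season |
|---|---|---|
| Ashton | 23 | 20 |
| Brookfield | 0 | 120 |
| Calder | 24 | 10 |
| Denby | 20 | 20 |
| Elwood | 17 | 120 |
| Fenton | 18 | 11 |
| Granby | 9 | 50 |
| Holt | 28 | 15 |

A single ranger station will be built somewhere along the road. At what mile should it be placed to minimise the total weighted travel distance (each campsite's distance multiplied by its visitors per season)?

x = 17

For a sum of weighted absolute distances on a line, the optimum is the weighted median (not the mean). Total weight W = 366; half-weight = 183.
Sort by position and accumulate weight:
  mile 0 (Brookfield, w=120) → cum 120
  mile 9 (Granby, w=50) → cum 170
  mile 17 (Elwood, w=120) → cum 290  ≥ 183 → median here
  mile 18 (Fenton, w=11) → cum 301
  mile 20 (Denby, w=20) → cum 321
  mile 23 (Ashton, w=20) → cum 341
  mile 24 (Calder, w=10) → cum 351
  mile 28 (Holt, w=15) → cum 366
Optimal location: mile 17.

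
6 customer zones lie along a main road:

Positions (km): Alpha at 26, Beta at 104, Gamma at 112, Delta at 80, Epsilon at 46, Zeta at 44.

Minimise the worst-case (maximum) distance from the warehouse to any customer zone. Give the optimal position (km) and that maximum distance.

location 69, max distance 43

The 1-center on a line is the midpoint of the two extreme points: leftmost at 26, rightmost at 112.
Optimal location = (26 + 112)/2 = 69; maximum distance = (112 − 26)/2 = 43.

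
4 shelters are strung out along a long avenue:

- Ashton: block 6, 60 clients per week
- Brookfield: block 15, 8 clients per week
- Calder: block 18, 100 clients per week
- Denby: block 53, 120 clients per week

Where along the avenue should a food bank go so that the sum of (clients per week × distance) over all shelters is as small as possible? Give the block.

x = 18

For a sum of weighted absolute distances on a line, the optimum is the weighted median (not the mean). Total weight W = 288; half-weight = 144.
Sort by position and accumulate weight:
  block 6 (Ashton, w=60) → cum 60
  block 15 (Brookfield, w=8) → cum 68
  block 18 (Calder, w=100) → cum 168  ≥ 144 → median here
  block 53 (Denby, w=120) → cum 288
Optimal location: block 18.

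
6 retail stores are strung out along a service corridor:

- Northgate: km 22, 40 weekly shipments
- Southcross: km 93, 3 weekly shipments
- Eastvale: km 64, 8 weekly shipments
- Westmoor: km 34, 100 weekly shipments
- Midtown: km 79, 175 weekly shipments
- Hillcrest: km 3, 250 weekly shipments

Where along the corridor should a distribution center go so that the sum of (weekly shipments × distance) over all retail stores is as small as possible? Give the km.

For a sum of weighted absolute distances on a line, the optimum is the weighted median (not the mean). Total weight W = 576; half-weight = 288.
Sort by position and accumulate weight:
  km 3 (Hillcrest, w=250) → cum 250
  km 22 (Northgate, w=40) → cum 290  ≥ 288 → median here
  km 34 (Westmoor, w=100) → cum 390
  km 64 (Eastvale, w=8) → cum 398
  km 79 (Midtown, w=175) → cum 573
  km 93 (Southcross, w=3) → cum 576
Optimal location: km 22.

x = 22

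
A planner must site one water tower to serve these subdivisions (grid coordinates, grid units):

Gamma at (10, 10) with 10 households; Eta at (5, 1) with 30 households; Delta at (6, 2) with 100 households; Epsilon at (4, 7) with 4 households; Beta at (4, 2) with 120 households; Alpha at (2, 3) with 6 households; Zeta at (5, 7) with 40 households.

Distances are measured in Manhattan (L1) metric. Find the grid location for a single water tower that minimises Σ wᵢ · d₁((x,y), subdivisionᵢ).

(5, 2)

Manhattan distance separates: Σwᵢ(|x−xᵢ|+|y−yᵢ|) = Σwᵢ|x−xᵢ| + Σwᵢ|y−yᵢ|, so x and y are optimised independently as 1-D weighted medians.
Total weight W = 310; half = 155.
x-coordinate, sorted with cumulative weight:
  x=2 (Alpha, w=6) cum 6
  x=4 (Epsilon, w=4) cum 10
  x=4 (Beta, w=120) cum 130
  x=5 (Eta, w=30) cum 160  ← median
  x=5 (Zeta, w=40) cum 200
  x=6 (Delta, w=100) cum 300
  x=10 (Gamma, w=10) cum 310
⇒ x* = 5
y-coordinate, sorted with cumulative weight:
  y=1 (Eta, w=30) cum 30
  y=2 (Delta, w=100) cum 130
  y=2 (Beta, w=120) cum 250  ← median
  y=3 (Alpha, w=6) cum 256
  y=7 (Epsilon, w=4) cum 260
  y=7 (Zeta, w=40) cum 300
  y=10 (Gamma, w=10) cum 310
⇒ y* = 2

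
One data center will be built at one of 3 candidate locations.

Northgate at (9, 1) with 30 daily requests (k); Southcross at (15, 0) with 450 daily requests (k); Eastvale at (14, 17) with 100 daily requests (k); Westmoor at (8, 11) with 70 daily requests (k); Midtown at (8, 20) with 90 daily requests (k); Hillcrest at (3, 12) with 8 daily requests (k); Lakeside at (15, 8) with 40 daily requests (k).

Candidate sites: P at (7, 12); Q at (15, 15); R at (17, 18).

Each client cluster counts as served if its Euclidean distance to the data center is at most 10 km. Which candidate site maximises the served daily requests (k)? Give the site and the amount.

P, covering 308

Coverage radius r = 10 km; a point is covered iff (Δx)²+(Δy)² ≤ 10² = 100.
  P (7, 12): covers {Eastvale, Westmoor, Midtown, Hillcrest, Lakeside} → 308
  Q (15, 15): covers {Eastvale, Westmoor, Midtown, Lakeside} → 300
  R (17, 18): covers {Eastvale, Midtown} → 190
Maximum coverage at P: 308 daily requests (k).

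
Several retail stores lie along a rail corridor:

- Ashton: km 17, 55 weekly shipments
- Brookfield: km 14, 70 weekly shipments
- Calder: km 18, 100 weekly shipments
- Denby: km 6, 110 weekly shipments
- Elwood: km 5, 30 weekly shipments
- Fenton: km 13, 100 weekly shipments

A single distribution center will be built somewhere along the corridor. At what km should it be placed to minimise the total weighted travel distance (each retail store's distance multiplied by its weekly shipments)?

For a sum of weighted absolute distances on a line, the optimum is the weighted median (not the mean). Total weight W = 465; half-weight = 232.5.
Sort by position and accumulate weight:
  km 5 (Elwood, w=30) → cum 30
  km 6 (Denby, w=110) → cum 140
  km 13 (Fenton, w=100) → cum 240  ≥ 232.5 → median here
  km 14 (Brookfield, w=70) → cum 310
  km 17 (Ashton, w=55) → cum 365
  km 18 (Calder, w=100) → cum 465
Optimal location: km 13.

x = 13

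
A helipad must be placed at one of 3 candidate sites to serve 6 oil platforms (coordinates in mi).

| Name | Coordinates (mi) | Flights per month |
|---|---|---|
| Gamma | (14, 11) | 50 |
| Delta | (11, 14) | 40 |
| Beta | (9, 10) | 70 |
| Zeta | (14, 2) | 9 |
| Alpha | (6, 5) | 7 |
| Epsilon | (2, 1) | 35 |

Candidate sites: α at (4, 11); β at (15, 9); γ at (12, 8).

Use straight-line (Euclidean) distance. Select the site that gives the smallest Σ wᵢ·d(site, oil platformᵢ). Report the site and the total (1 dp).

Total weighted distance at each candidate:
  α (4, 11): total = 1683.8
  β (15, 9): total = 1460.6
  γ (12, 8): total = 1207.1
Minimum is at γ with total 1207.1 mi.

γ, total 1207.1 mi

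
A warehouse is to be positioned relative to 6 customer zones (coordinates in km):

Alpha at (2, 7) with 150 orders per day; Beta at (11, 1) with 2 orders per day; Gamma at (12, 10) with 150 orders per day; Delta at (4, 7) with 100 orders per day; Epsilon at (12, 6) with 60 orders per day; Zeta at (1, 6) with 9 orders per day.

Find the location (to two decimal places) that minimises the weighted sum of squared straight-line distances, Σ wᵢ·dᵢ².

(6.90, 7.78)

The minimiser of Σwᵢ‖p−pᵢ‖² is the weighted centroid p* = (Σwᵢpᵢ)/(Σwᵢ).
Σwᵢ = 471.
Σwᵢxᵢ = 150·2 + 2·11 + 150·12 + 100·4 + 60·12 + 9·1 = 3251.
Σwᵢyᵢ = 150·7 + 2·1 + 150·10 + 100·7 + 60·6 + 9·6 = 3666.
x* = 3251/471 = 6.90, y* = 3666/471 = 7.78.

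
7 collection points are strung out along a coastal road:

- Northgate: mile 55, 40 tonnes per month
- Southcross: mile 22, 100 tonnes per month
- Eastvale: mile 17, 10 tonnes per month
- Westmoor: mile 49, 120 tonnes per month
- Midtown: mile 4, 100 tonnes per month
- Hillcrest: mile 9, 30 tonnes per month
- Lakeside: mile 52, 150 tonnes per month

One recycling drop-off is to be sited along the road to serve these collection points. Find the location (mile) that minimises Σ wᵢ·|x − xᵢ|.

For a sum of weighted absolute distances on a line, the optimum is the weighted median (not the mean). Total weight W = 550; half-weight = 275.
Sort by position and accumulate weight:
  mile 4 (Midtown, w=100) → cum 100
  mile 9 (Hillcrest, w=30) → cum 130
  mile 17 (Eastvale, w=10) → cum 140
  mile 22 (Southcross, w=100) → cum 240
  mile 49 (Westmoor, w=120) → cum 360  ≥ 275 → median here
  mile 52 (Lakeside, w=150) → cum 510
  mile 55 (Northgate, w=40) → cum 550
Optimal location: mile 49.

x = 49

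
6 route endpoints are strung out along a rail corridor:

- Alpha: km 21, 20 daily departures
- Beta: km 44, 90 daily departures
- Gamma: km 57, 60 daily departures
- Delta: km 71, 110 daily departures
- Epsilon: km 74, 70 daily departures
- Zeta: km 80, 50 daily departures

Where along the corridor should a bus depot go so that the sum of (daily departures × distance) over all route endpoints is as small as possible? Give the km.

x = 71

For a sum of weighted absolute distances on a line, the optimum is the weighted median (not the mean). Total weight W = 400; half-weight = 200.
Sort by position and accumulate weight:
  km 21 (Alpha, w=20) → cum 20
  km 44 (Beta, w=90) → cum 110
  km 57 (Gamma, w=60) → cum 170
  km 71 (Delta, w=110) → cum 280  ≥ 200 → median here
  km 74 (Epsilon, w=70) → cum 350
  km 80 (Zeta, w=50) → cum 400
Optimal location: km 71.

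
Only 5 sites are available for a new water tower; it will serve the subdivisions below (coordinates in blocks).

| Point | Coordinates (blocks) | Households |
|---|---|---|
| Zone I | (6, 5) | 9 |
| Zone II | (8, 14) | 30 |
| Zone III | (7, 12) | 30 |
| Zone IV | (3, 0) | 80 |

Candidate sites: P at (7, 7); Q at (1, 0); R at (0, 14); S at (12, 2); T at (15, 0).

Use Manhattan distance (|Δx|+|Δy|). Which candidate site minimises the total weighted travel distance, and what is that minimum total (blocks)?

P, total 1297 blocks

Total weighted distance at each candidate:
  P (7, 7): total = 1297
  Q (1, 0): total = 1420
  R (0, 14): total = 2005
  S (12, 2): total = 1891
  T (15, 0): total = 2316
Minimum is at P with total 1297 blocks.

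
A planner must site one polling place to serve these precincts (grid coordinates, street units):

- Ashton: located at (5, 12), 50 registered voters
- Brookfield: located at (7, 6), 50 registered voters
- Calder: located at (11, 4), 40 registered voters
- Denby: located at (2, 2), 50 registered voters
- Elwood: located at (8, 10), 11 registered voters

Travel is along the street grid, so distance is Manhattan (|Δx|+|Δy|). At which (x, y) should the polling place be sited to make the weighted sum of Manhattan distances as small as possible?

(7, 6)

Manhattan distance separates: Σwᵢ(|x−xᵢ|+|y−yᵢ|) = Σwᵢ|x−xᵢ| + Σwᵢ|y−yᵢ|, so x and y are optimised independently as 1-D weighted medians.
Total weight W = 201; half = 100.5.
x-coordinate, sorted with cumulative weight:
  x=2 (Denby, w=50) cum 50
  x=5 (Ashton, w=50) cum 100
  x=7 (Brookfield, w=50) cum 150  ← median
  x=8 (Elwood, w=11) cum 161
  x=11 (Calder, w=40) cum 201
⇒ x* = 7
y-coordinate, sorted with cumulative weight:
  y=2 (Denby, w=50) cum 50
  y=4 (Calder, w=40) cum 90
  y=6 (Brookfield, w=50) cum 140  ← median
  y=10 (Elwood, w=11) cum 151
  y=12 (Ashton, w=50) cum 201
⇒ y* = 6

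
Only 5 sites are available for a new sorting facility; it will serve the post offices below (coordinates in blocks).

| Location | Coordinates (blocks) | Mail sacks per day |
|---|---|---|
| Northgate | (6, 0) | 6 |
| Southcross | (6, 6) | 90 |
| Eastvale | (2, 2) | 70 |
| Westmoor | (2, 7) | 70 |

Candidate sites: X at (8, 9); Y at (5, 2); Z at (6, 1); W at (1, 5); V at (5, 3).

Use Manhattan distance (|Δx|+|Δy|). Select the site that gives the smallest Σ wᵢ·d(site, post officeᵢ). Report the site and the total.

W, total 1090 blocks

Total weighted distance at each candidate:
  X (8, 9): total = 1986
  Y (5, 2): total = 1238
  Z (6, 1): total = 1506
  W (1, 5): total = 1090
  V (5, 3): total = 1154
Minimum is at W with total 1090 blocks.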